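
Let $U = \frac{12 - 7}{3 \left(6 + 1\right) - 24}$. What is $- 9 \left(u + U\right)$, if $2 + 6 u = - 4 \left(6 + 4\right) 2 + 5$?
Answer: $\frac{261}{2} \approx 130.5$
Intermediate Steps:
$U = - \frac{5}{3}$ ($U = \frac{5}{3 \cdot 7 - 24} = \frac{5}{21 - 24} = \frac{5}{-3} = 5 \left(- \frac{1}{3}\right) = - \frac{5}{3} \approx -1.6667$)
$u = - \frac{77}{6}$ ($u = - \frac{1}{3} + \frac{- 4 \left(6 + 4\right) 2 + 5}{6} = - \frac{1}{3} + \frac{- 4 \cdot 10 \cdot 2 + 5}{6} = - \frac{1}{3} + \frac{\left(-4\right) 20 + 5}{6} = - \frac{1}{3} + \frac{-80 + 5}{6} = - \frac{1}{3} + \frac{1}{6} \left(-75\right) = - \frac{1}{3} - \frac{25}{2} = - \frac{77}{6} \approx -12.833$)
$- 9 \left(u + U\right) = - 9 \left(- \frac{77}{6} - \frac{5}{3}\right) = \left(-9\right) \left(- \frac{29}{2}\right) = \frac{261}{2}$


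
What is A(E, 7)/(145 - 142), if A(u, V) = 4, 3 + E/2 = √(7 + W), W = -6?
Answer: 4/3 ≈ 1.3333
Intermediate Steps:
E = -4 (E = -6 + 2*√(7 - 6) = -6 + 2*√1 = -6 + 2*1 = -6 + 2 = -4)
A(E, 7)/(145 - 142) = 4/(145 - 142) = 4/3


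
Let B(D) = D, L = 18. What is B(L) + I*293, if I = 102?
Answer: 29904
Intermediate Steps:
B(L) + I*293 = 18 + 102*293 = 18 + 29886 = 29904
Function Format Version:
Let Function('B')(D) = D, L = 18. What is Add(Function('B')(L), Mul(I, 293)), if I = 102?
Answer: 29904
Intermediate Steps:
Add(Function('B')(L), Mul(I, 293)) = Add(18, Mul(102, 293)) = Add(18, 29886) = 29904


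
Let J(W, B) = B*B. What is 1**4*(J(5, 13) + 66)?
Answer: 235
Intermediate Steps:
J(W, B) = B**2
1**4*(J(5, 13) + 66) = 1**4*(13**2 + 66) = 1*(169 + 66) = 1*235 = 235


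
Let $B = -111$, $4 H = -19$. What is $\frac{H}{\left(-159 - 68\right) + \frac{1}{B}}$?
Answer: $\frac{2109}{100792} \approx 0.020924$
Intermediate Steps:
$H = - \frac{19}{4}$ ($H = \frac{1}{4} \left(-19\right) = - \frac{19}{4} \approx -4.75$)
$\frac{H}{\left(-159 - 68\right) + \frac{1}{B}} = - \frac{19}{4 \left(\left(-159 - 68\right) + \frac{1}{-111}\right)} = - \frac{19}{4 \left(-227 - \frac{1}{111}\right)} = - \frac{19}{4 \left(- \frac{25198}{111}\right)} = \left(- \frac{19}{4}\right) \left(- \frac{111}{25198}\right) = \frac{2109}{100792}$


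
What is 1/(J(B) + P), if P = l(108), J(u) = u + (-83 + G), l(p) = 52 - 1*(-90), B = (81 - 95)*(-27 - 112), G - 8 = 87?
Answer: 1/2100 ≈ 0.00047619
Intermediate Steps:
G = 95 (G = 8 + 87 = 95)
B = 1946 (B = -14*(-139) = 1946)
l(p) = 142 (l(p) = 52 + 90 = 142)
J(u) = 12 + u (J(u) = u + (-83 + 95) = u + 12 = 12 + u)
P = 142
1/(J(B) + P) = 1/((12 + 1946) + 142) = 1/(1958 + 142) = 1/2100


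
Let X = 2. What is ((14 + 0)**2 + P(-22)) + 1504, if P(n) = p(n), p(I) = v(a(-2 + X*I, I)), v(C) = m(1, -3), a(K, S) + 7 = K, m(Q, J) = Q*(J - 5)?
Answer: 1692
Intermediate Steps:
m(Q, J) = Q*(-5 + J)
a(K, S) = -7 + K
v(C) = -8 (v(C) = 1*(-5 - 3) = 1*(-8) = -8)
p(I) = -8
P(n) = -8
((14 + 0)**2 + P(-22)) + 1504 = ((14 + 0)**2 - 8) + 1504 = (14**2 - 8) + 1504 = (196 - 8) + 1504 = 188 + 1504 = 1692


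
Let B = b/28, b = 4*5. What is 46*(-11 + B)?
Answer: -3312/7 ≈ -473.14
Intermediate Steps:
b = 20
B = 5/7 (B = 20/28 = 20*(1/28) = 5/7 ≈ 0.71429)
46*(-11 + B) = 46*(-11 + 5/7) = 46*(-72/7) = -3312/7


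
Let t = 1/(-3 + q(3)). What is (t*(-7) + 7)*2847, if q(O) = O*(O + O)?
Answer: 93002/5 ≈ 18600.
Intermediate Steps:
q(O) = 2*O² (q(O) = O*(2*O) = 2*O²)
t = 1/15 (t = 1/(-3 + 2*3²) = 1/(-3 + 2*9) = 1/(-3 + 18) = 1/15 ≈ 0.066667)
(t*(-7) + 7)*2847 = ((1/15)*(-7) + 7)*2847 = (-7/15 + 7)*2847 = (98/15)*2847 = 93002/5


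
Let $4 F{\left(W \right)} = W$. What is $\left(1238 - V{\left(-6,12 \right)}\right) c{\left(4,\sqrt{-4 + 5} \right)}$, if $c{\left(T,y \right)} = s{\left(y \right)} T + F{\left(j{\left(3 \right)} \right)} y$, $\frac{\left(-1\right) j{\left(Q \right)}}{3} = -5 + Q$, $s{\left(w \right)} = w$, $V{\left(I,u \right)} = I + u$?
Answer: $6776$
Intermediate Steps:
$j{\left(Q \right)} = 15 - 3 Q$ ($j{\left(Q \right)} = - 3 \left(-5 + Q\right) = 15 - 3 Q$)
$F{\left(W \right)} = \frac{W}{4}$
$c{\left(T,y \right)} = \frac{3 y}{2} + T y$ ($c{\left(T,y \right)} = y T + \frac{15 - 9}{4} y = T y + \frac{15 - 9}{4} y = T y + \frac{1}{4} \cdot 6 y = T y + \frac{3 y}{2} = \frac{3 y}{2} + T y$)
$\left(1238 - V{\left(-6,12 \right)}\right) c{\left(4,\sqrt{-4 + 5} \right)} = \left(1238 - \left(-6 + 12\right)\right) \frac{\sqrt{-4 + 5} \left(3 + 2 \cdot 4\right)}{2} = \left(1238 - 6\right) \frac{\sqrt{1} \left(3 + 8\right)}{2} = \left(1238 - 6\right) \frac{1}{2} \cdot 1 \cdot 11 = 1232 \cdot \frac{11}{2} = 6776$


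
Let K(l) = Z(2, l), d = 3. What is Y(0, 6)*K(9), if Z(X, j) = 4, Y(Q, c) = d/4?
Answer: 3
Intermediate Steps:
Y(Q, c) = 3/4
K(l) = 4
Y(0, 6)*K(9) = (3/4)*4 = 3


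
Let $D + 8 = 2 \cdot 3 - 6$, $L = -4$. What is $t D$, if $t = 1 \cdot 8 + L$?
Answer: $-32$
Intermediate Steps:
$D = -8$ ($D = -8 + \left(2 \cdot 3 - 6\right) = -8 + \left(6 - 6\right) = -8 + 0 = -8$)
$t = 4$ ($t = 1 \cdot 8 - 4 = 8 - 4 = 4$)
$t D = 4 \left(-8\right) = -32$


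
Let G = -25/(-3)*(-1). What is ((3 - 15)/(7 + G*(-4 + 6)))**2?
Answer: 1296/841 ≈ 1.5410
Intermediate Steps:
G = -25/3 (G = -25*(-1)/3*(-1) = -5*(-5/3)*(-1) = (25/3)*(-1) = -25/3 ≈ -8.3333)
((3 - 15)/(7 + G*(-4 + 6)))**2 = ((3 - 15)/(7 - 25*(-4 + 6)/3))**2 = (-12/(7 - 25/3*2))**2 = (-12/(7 - 50/3))**2 = (-12/(-29/3))**2 = (-12*(-3/29))**2 = (36/29)**2 = 1296/841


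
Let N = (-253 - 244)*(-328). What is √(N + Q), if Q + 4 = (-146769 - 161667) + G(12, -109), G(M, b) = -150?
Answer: I*√145574 ≈ 381.54*I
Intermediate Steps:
Q = -308590 (Q = -4 + ((-146769 - 161667) - 150) = -4 + (-308436 - 150) = -4 - 308586 = -308590)
N = 163016 (N = -497*(-328) = 163016)
√(N + Q) = √(163016 - 308590) = √(-145574) = I*√145574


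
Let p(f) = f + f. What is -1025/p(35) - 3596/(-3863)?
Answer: -741571/54082 ≈ -13.712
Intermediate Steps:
p(f) = 2*f
-1025/p(35) - 3596/(-3863) = -1025/(2*35) - 3596/(-3863) = -1025/70 - 3596*(-1/3863) = -1025*1/70 + 3596/3863 = -205/14 + 3596/3863 = -741571/54082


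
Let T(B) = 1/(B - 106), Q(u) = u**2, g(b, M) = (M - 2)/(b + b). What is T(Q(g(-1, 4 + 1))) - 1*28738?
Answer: -11926274/415 ≈ -28738.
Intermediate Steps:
g(b, M) = (-2 + M)/(2*b) (g(b, M) = (-2 + M)/((2*b)) = (-2 + M)*(1/(2*b)) = (-2 + M)/(2*b))
T(B) = 1/(-106 + B)
T(Q(g(-1, 4 + 1))) - 1*28738 = 1/(-106 + ((1/2)*(-2 + (4 + 1))/(-1))**2) - 1*28738 = 1/(-106 + ((1/2)*(-1)*(-2 + 5))**2) - 28738 = 1/(-106 + ((1/2)*(-1)*3)**2) - 28738 = 1/(-106 + (-3/2)**2) - 28738 = 1/(-106 + 9/4) - 28738 = 1/(-415/4) - 28738 = -4/415 - 28738 = -11926274/415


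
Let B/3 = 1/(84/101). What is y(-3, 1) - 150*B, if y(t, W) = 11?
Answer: -7421/14 ≈ -530.07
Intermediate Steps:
B = 101/28 (B = 3/((84/101)) = 3/((84*(1/101))) = 3/(84/101) = 3*(101/84) = 101/28 ≈ 3.6071)
y(-3, 1) - 150*B = 11 - 150*101/28 = 11 - 7575/14 = -7421/14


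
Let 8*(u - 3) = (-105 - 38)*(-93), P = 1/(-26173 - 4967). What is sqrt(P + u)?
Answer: sqrt(179434826690)/10380 ≈ 40.809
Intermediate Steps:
P = -1/31140 (P = 1/(-31140) = -1/31140 ≈ -3.2113e-5)
u = 13323/8 (u = 3 + ((-105 - 38)*(-93))/8 = 3 + (-143*(-93))/8 = 3 + (1/8)*13299 = 3 + 13299/8 = 13323/8 ≈ 1665.4)
sqrt(P + u) = sqrt(-1/31140 + 13323/8) = sqrt(103719553/62280) = sqrt(179434826690)/10380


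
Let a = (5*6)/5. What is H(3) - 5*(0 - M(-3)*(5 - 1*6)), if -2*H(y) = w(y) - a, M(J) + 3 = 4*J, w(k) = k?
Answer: 153/2 ≈ 76.500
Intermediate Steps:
M(J) = -3 + 4*J
a = 6 (a = 30*(⅕) = 6)
H(y) = 3 - y/2 (H(y) = -(y - 1*6)/2 = -(y - 6)/2 = -(-6 + y)/2 = 3 - y/2)
H(3) - 5*(0 - M(-3)*(5 - 1*6)) = (3 - ½*3) - 5*(0 - (-3 + 4*(-3))*(5 - 1*6)) = (3 - 3/2) - 5*(0 - (-3 - 12)*(5 - 6)) = 3/2 - 5*(0 - (-15)*(-1)) = 3/2 - 5*(0 - 1*15) = 3/2 - 5*(0 - 15) = 3/2 - 5*(-15) = 3/2 + 75 = 153/2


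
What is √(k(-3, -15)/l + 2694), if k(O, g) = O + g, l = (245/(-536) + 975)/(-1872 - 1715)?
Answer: √753148021681830/522355 ≈ 52.538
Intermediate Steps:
l = -522355/1922632 (l = (245*(-1/536) + 975)/(-3587) = (-245/536 + 975)*(-1/3587) = (522355/536)*(-1/3587) = -522355/1922632 ≈ -0.27169)
√(k(-3, -15)/l + 2694) = √((-3 - 15)/(-522355/1922632) + 2694) = √(-18*(-1922632/522355) + 2694) = √(34607376/522355 + 2694) = √(1441831746/522355) = √753148021681830/522355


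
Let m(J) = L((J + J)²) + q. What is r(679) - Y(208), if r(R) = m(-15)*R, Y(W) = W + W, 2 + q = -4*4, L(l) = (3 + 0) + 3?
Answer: -8564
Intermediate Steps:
L(l) = 6 (L(l) = 3 + 3 = 6)
q = -18 (q = -2 - 4*4 = -2 - 16 = -18)
Y(W) = 2*W
m(J) = -12 (m(J) = 6 - 18 = -12)
r(R) = -12*R
r(679) - Y(208) = -12*679 - 2*208 = -8148 - 1*416 = -8148 - 416 = -8564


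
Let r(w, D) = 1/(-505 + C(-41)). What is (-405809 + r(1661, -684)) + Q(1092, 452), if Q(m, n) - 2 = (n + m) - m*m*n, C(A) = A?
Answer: -294511303087/546 ≈ -5.3940e+8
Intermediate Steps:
r(w, D) = -1/546 (r(w, D) = 1/(-505 - 41) = 1/(-546) = -1/546)
Q(m, n) = 2 + m + n - n*m² (Q(m, n) = 2 + ((n + m) - m*m*n) = 2 + ((m + n) - m²*n) = 2 + ((m + n) - n*m²) = 2 + (m + n - n*m²) = 2 + m + n - n*m²)
(-405809 + r(1661, -684)) + Q(1092, 452) = (-405809 - 1/546) + (2 + 1092 + 452 - 1*452*1092²) = -221571715/546 + (2 + 1092 + 452 - 1*452*1192464) = -221571715/546 + (2 + 1092 + 452 - 538993728) = -221571715/546 - 538992182 = -294511303087/546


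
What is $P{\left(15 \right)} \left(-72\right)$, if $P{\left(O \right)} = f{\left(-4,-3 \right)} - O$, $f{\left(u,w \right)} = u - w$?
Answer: $1152$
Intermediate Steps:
$P{\left(O \right)} = -1 - O$ ($P{\left(O \right)} = \left(-4 - -3\right) - O = \left(-4 + 3\right) - O = -1 - O$)
$P{\left(15 \right)} \left(-72\right) = \left(-1 - 15\right) \left(-72\right) = \left(-16\right) \left(-72\right) = 1152$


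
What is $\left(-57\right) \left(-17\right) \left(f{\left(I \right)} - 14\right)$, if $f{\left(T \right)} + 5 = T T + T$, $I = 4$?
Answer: $969$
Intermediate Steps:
$f{\left(T \right)} = -5 + T + T^{2}$ ($f{\left(T \right)} = -5 + \left(T T + T\right) = -5 + \left(T^{2} + T\right) = -5 + \left(T + T^{2}\right) = -5 + T + T^{2}$)
$\left(-57\right) \left(-17\right) \left(f{\left(I \right)} - 14\right) = \left(-57\right) \left(-17\right) \left(\left(-5 + 4 + 4^{2}\right) - 14\right) = 969 \left(\left(-5 + 4 + 16\right) - 14\right) = 969 \left(15 - 14\right) = 969 \cdot 1 = 969$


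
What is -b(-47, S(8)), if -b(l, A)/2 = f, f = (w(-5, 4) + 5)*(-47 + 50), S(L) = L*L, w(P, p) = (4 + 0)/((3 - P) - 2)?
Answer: 34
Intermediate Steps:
w(P, p) = 4/(1 - P)
S(L) = L²
f = 17 (f = (-4/(-1 - 5) + 5)*(-47 + 50) = (-4/(-6) + 5)*3 = (-4*(-⅙) + 5)*3 = (⅔ + 5)*3 = (17/3)*3 = 17)
b(l, A) = -34 (b(l, A) = -2*17 = -34)
-b(-47, S(8)) = -1*(-34) = 34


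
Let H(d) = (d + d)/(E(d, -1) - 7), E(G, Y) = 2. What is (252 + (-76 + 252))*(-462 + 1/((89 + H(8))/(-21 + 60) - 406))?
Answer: -399231124/2019 ≈ -1.9774e+5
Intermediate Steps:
H(d) = -2*d/5 (H(d) = (d + d)/(2 - 7) = (2*d)/(-5) = (2*d)*(-⅕) = -2*d/5)
(252 + (-76 + 252))*(-462 + 1/((89 + H(8))/(-21 + 60) - 406)) = (252 + (-76 + 252))*(-462 + 1/((89 - ⅖*8)/(-21 + 60) - 406)) = (252 + 176)*(-462 + 1/((89 - 16/5)/39 - 406)) = 428*(-462 + 1/((429/5)*(1/39) - 406)) = 428*(-462 + 1/(11/5 - 406)) = 428*(-462 + 1/(-2019/5)) = 428*(-462 - 5/2019) = 428*(-932783/2019) = -399231124/2019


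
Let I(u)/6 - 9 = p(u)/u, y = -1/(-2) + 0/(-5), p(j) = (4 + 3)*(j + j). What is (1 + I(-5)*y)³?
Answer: 343000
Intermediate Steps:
p(j) = 14*j (p(j) = 7*(2*j) = 14*j)
y = ½ (y = -1*(-½) + 0*(-⅕) = ½ + 0 = ½ ≈ 0.50000)
I(u) = 138 (I(u) = 54 + 6*((14*u)/u) = 54 + 6*14 = 54 + 84 = 138)
(1 + I(-5)*y)³ = (1 + 138*(½))³ = (1 + 69)³ = 70³ = 343000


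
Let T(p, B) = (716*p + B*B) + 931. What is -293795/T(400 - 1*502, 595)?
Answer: -293795/281924 ≈ -1.0421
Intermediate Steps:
T(p, B) = 931 + B² + 716*p (T(p, B) = (716*p + B²) + 931 = (B² + 716*p) + 931 = 931 + B² + 716*p)
-293795/T(400 - 1*502, 595) = -293795/(931 + 595² + 716*(400 - 1*502)) = -293795/(931 + 354025 + 716*(400 - 502)) = -293795/(931 + 354025 + 716*(-102)) = -293795/(931 + 354025 - 73032) = -293795/281924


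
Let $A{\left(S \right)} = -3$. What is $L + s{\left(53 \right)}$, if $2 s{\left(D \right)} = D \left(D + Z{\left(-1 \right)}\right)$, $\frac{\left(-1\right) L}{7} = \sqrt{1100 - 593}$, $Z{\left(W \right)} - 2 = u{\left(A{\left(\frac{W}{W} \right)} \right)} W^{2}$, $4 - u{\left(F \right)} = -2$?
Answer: $\frac{3233}{2} - 91 \sqrt{3} \approx 1458.9$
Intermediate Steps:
$u{\left(F \right)} = 6$ ($u{\left(F \right)} = 4 - -2 = 4 + 2 = 6$)
$Z{\left(W \right)} = 2 + 6 W^{2}$
$L = - 91 \sqrt{3}$ ($L = - 7 \sqrt{1100 - 593} = - 7 \sqrt{507} = - 7 \cdot 13 \sqrt{3} = - 91 \sqrt{3} \approx -157.62$)
$s{\left(D \right)} = \frac{D \left(8 + D\right)}{2}$ ($s{\left(D \right)} = \frac{D \left(D + \left(2 + 6 \left(-1\right)^{2}\right)\right)}{2} = \frac{D \left(D + \left(2 + 6 \cdot 1\right)\right)}{2} = \frac{D \left(D + \left(2 + 6\right)\right)}{2} = \frac{D \left(D + 8\right)}{2} = \frac{D \left(8 + D\right)}{2}$)
$L + s{\left(53 \right)} = - 91 \sqrt{3} + \frac{1}{2} \cdot 53 \left(8 + 53\right) = - 91 \sqrt{3} + \frac{1}{2} \cdot 53 \cdot 61 = - 91 \sqrt{3} + \frac{3233}{2} = \frac{3233}{2} - 91 \sqrt{3}$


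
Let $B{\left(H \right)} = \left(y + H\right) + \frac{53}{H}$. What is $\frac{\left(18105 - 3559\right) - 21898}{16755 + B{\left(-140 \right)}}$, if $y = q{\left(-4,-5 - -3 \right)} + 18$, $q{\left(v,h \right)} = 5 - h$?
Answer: $- \frac{1029280}{2329547} \approx -0.44184$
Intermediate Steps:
$y = 25$ ($y = \left(5 - \left(-5 - -3\right)\right) + 18 = \left(5 - \left(-5 + 3\right)\right) + 18 = \left(5 - -2\right) + 18 = \left(5 + 2\right) + 18 = 7 + 18 = 25$)
$B{\left(H \right)} = 25 + H + \frac{53}{H}$ ($B{\left(H \right)} = \left(25 + H\right) + \frac{53}{H} = 25 + H + \frac{53}{H}$)
$\frac{\left(18105 - 3559\right) - 21898}{16755 + B{\left(-140 \right)}} = \frac{\left(18105 - 3559\right) - 21898}{16755 + \left(25 - 140 + \frac{53}{-140}\right)} = \frac{\left(18105 - 3559\right) - 21898}{16755 + \left(25 - 140 + 53 \left(- \frac{1}{140}\right)\right)} = \frac{14546 - 21898}{16755 - \frac{16153}{140}} = - \frac{7352}{16755 - \frac{16153}{140}} = - \frac{7352}{\frac{2329547}{140}} = \left(-7352\right) \frac{140}{2329547} = - \frac{1029280}{2329547}$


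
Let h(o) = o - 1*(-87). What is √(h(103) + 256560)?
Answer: 5*√10270 ≈ 506.71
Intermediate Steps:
h(o) = 87 + o (h(o) = o + 87 = 87 + o)
√(h(103) + 256560) = √((87 + 103) + 256560) = √(190 + 256560) = √256750 = 5*√10270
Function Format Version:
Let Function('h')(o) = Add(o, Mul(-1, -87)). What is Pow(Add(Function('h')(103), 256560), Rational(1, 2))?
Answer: Mul(5, Pow(10270, Rational(1, 2))) ≈ 506.71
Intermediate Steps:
Function('h')(o) = Add(87, o) (Function('h')(o) = Add(o, 87) = Add(87, o))
Pow(Add(Function('h')(103), 256560), Rational(1, 2)) = Pow(Add(Add(87, 103), 256560), Rational(1, 2)) = Pow(Add(190, 256560), Rational(1, 2)) = Pow(256750, Rational(1, 2)) = Mul(5, Pow(10270, Rational(1, 2)))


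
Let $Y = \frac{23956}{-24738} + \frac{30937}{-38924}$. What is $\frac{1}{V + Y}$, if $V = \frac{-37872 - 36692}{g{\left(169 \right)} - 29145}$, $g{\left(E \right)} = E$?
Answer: $\frac{217976920329}{176584861756} \approx 1.2344$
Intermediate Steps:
$Y = - \frac{848891425}{481450956}$ ($Y = 23956 \left(- \frac{1}{24738}\right) + 30937 \left(- \frac{1}{38924}\right) = - \frac{11978}{12369} - \frac{30937}{38924} = - \frac{848891425}{481450956} \approx -1.7632$)
$V = \frac{18641}{7244}$ ($V = \frac{-37872 - 36692}{169 - 29145} = - \frac{74564}{-28976} = \left(-74564\right) \left(- \frac{1}{28976}\right) = \frac{18641}{7244} \approx 2.5733$)
$\frac{1}{V + Y} = \frac{1}{\frac{18641}{7244} - \frac{848891425}{481450956}} = \frac{1}{\frac{176584861756}{217976920329}} = \frac{217976920329}{176584861756}$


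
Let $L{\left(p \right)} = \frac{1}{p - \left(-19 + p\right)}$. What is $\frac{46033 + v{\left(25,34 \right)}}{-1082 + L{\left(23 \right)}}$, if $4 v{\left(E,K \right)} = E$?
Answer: $- \frac{3498983}{82228} \approx -42.552$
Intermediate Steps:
$L{\left(p \right)} = \frac{1}{19}$
$v{\left(E,K \right)} = \frac{E}{4}$
$\frac{46033 + v{\left(25,34 \right)}}{-1082 + L{\left(23 \right)}} = \frac{46033 + \frac{1}{4} \cdot 25}{-1082 + \frac{1}{19}} = \frac{46033 + \frac{25}{4}}{- \frac{20557}{19}} = \frac{184157}{4} \left(- \frac{19}{20557}\right) = - \frac{3498983}{82228}$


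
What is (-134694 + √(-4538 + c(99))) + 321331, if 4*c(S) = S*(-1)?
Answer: 186637 + I*√18251/2 ≈ 1.8664e+5 + 67.548*I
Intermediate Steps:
c(S) = -S/4 (c(S) = (S*(-1))/4 = (-S)/4 = -S/4)
(-134694 + √(-4538 + c(99))) + 321331 = (-134694 + √(-4538 - ¼*99)) + 321331 = (-134694 + √(-4538 - 99/4)) + 321331 = (-134694 + √(-18251/4)) + 321331 = (-134694 + I*√18251/2) + 321331 = 186637 + I*√18251/2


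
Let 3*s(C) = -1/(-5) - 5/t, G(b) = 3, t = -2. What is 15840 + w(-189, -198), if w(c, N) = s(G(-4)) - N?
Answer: 160389/10 ≈ 16039.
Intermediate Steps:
s(C) = 9/10 (s(C) = (-1/(-5) - 5/(-2))/3 = (-1*(-⅕) - 5*(-½))/3 = (⅕ + 5/2)/3 = (⅓)*(27/10) = 9/10)
w(c, N) = 9/10 - N
15840 + w(-189, -198) = 15840 + (9/10 - 1*(-198)) = 15840 + (9/10 + 198) = 15840 + 1989/10 = 160389/10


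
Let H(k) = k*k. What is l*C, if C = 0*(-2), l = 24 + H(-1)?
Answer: 0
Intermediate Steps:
H(k) = k²
l = 25 (l = 24 + (-1)² = 24 + 1 = 25)
C = 0
l*C = 25*0 = 0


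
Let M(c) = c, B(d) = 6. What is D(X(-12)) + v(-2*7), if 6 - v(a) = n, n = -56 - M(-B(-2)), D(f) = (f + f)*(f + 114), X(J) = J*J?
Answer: 74360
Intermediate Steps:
X(J) = J**2
D(f) = 2*f*(114 + f) (D(f) = (2*f)*(114 + f) = 2*f*(114 + f))
n = -50 (n = -56 - (-1)*6 = -56 - 1*(-6) = -56 + 6 = -50)
v(a) = 56 (v(a) = 6 - 1*(-50) = 6 + 50 = 56)
D(X(-12)) + v(-2*7) = 2*(-12)**2*(114 + (-12)**2) + 56 = 2*144*(114 + 144) + 56 = 2*144*258 + 56 = 74304 + 56 = 74360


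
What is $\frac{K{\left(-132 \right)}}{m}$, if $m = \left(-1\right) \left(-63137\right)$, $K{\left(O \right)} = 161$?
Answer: $\frac{161}{63137} \approx 0.00255$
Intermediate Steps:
$m = 63137$
$\frac{K{\left(-132 \right)}}{m} = \frac{161}{63137}$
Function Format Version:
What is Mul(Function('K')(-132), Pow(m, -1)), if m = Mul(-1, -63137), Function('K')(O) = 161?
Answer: Rational(161, 63137) ≈ 0.0025500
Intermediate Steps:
m = 63137
Mul(Function('K')(-132), Pow(m, -1)) = Mul(161, Pow(63137, -1)) = Mul(161, Rational(1, 63137)) = Rational(161, 63137)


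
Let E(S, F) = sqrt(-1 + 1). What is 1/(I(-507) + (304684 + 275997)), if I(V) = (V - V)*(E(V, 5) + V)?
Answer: 1/580681 ≈ 1.7221e-6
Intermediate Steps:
E(S, F) = 0 (E(S, F) = sqrt(0) = 0)
I(V) = 0 (I(V) = (V - V)*(0 + V) = 0*V = 0)
1/(I(-507) + (304684 + 275997)) = 1/(0 + (304684 + 275997)) = 1/(0 + 580681) = 1/580681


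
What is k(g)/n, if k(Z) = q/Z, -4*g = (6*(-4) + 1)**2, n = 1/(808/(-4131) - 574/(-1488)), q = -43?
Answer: 8377045/135488538 ≈ 0.061828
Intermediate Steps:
n = 1024488/194815 (n = 1/(808*(-1/4131) - 574*(-1/1488)) = 1/(-808/4131 + 287/744) = 1/(194815/1024488) = 1024488/194815 ≈ 5.2588)
g = -529/4 (g = -(6*(-4) + 1)**2/4 = -(-24 + 1)**2/4 = -1/4*(-23)**2 = -1/4*529 = -529/4 ≈ -132.25)
k(Z) = -43/Z
k(g)/n = (-43/(-529/4))/(1024488/194815) = -43*(-4/529)*(194815/1024488) = (172/529)*(194815/1024488) = 8377045/135488538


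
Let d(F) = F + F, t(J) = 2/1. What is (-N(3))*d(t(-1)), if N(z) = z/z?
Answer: -4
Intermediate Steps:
N(z) = 1
t(J) = 2 (t(J) = 2*1 = 2)
d(F) = 2*F
(-N(3))*d(t(-1)) = (-1*1)*(2*2) = -1*4 = -4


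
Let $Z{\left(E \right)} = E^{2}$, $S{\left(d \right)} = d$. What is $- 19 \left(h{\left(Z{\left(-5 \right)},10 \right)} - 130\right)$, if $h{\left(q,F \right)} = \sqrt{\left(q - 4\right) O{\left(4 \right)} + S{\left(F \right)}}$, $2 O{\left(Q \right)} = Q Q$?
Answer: $2470 - 19 \sqrt{178} \approx 2216.5$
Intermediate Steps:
$O{\left(Q \right)} = \frac{Q^{2}}{2}$ ($O{\left(Q \right)} = \frac{Q Q}{2} = \frac{Q^{2}}{2}$)
$h{\left(q,F \right)} = \sqrt{-32 + F + 8 q}$ ($h{\left(q,F \right)} = \sqrt{\left(q - 4\right) \frac{4^{2}}{2} + F} = \sqrt{\left(-4 + q\right) \frac{1}{2} \cdot 16 + F} = \sqrt{\left(-4 + q\right) 8 + F} = \sqrt{\left(-32 + 8 q\right) + F} = \sqrt{-32 + F + 8 q}$)
$- 19 \left(h{\left(Z{\left(-5 \right)},10 \right)} - 130\right) = - 19 \left(\sqrt{-32 + 10 + 8 \left(-5\right)^{2}} - 130\right) = - 19 \left(\sqrt{-32 + 10 + 8 \cdot 25} - 130\right) = - 19 \left(\sqrt{-32 + 10 + 200} - 130\right) = - 19 \left(\sqrt{178} - 130\right) = - 19 \left(-130 + \sqrt{178}\right) = 2470 - 19 \sqrt{178}$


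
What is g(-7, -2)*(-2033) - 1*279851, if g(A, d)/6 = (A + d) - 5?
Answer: -109079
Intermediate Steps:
g(A, d) = -30 + 6*A + 6*d (g(A, d) = 6*((A + d) - 5) = 6*(-5 + A + d) = -30 + 6*A + 6*d)
g(-7, -2)*(-2033) - 1*279851 = (-30 + 6*(-7) + 6*(-2))*(-2033) - 1*279851 = (-30 - 42 - 12)*(-2033) - 279851 = -84*(-2033) - 279851 = 170772 - 279851 = -109079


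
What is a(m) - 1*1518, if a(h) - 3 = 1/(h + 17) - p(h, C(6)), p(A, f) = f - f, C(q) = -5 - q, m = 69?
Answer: -130289/86 ≈ -1515.0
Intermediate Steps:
p(A, f) = 0
a(h) = 3 + 1/(17 + h) (a(h) = 3 + (1/(h + 17) - 1*0) = 3 + (1/(17 + h) + 0) = 3 + 1/(17 + h))
a(m) - 1*1518 = (52 + 3*69)/(17 + 69) - 1*1518 = (52 + 207)/86 - 1518 = (1/86)*259 - 1518 = 259/86 - 1518 = -130289/86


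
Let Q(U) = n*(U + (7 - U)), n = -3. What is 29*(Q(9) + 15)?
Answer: -174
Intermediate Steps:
Q(U) = -21 (Q(U) = -3*(U + (7 - U)) = -3*7 = -21)
29*(Q(9) + 15) = 29*(-21 + 15) = 29*(-6) = -174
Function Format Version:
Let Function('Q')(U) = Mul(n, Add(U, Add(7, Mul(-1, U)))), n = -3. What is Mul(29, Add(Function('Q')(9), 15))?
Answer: -174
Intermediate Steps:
Function('Q')(U) = -21 (Function('Q')(U) = Mul(-3, Add(U, Add(7, Mul(-1, U)))) = Mul(-3, 7) = -21)
Mul(29, Add(Function('Q')(9), 15)) = Mul(29, Add(-21, 15)) = Mul(29, -6) = -174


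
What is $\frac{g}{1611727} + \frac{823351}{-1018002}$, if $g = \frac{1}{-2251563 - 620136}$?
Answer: $- \frac{423421499849463525}{523523908624193594} \approx -0.80879$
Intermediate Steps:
$g = - \frac{1}{2871699}$ ($g = \frac{1}{-2871699} = - \frac{1}{2871699} \approx -3.4823 \cdot 10^{-7}$)
$\frac{g}{1611727} + \frac{823351}{-1018002} = - \frac{1}{2871699 \cdot 1611727} + \frac{823351}{-1018002} = \left(- \frac{1}{2871699}\right) \frac{1}{1611727} + 823351 \left(- \frac{1}{1018002}\right) = - \frac{1}{4628394814173} - \frac{823351}{1018002} = - \frac{423421499849463525}{523523908624193594}$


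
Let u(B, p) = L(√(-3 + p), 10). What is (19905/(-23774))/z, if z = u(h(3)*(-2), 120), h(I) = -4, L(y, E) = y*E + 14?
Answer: 139335/136748048 - 298575*√13/136748048 ≈ -0.0068534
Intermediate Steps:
L(y, E) = 14 + E*y (L(y, E) = E*y + 14 = 14 + E*y)
u(B, p) = 14 + 10*√(-3 + p)
z = 14 + 30*√13 (z = 14 + 10*√(-3 + 120) = 14 + 10*√117 = 14 + 10*(3*√13) = 14 + 30*√13 ≈ 122.17)
(19905/(-23774))/z = (19905/(-23774))/(14 + 30*√13) = (19905*(-1/23774))/(14 + 30*√13) = -19905/(23774*(14 + 30*√13))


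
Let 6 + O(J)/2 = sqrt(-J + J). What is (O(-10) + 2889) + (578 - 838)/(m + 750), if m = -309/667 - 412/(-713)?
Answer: 1939879841/674353 ≈ 2876.7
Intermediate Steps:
m = 103/899 (m = -309*1/667 - 412*(-1/713) = -309/667 + 412/713 = 103/899 ≈ 0.11457)
O(J) = -12 (O(J) = -12 + 2*sqrt(-J + J) = -12 + 2*sqrt(0) = -12 + 2*0 = -12 + 0 = -12)
(O(-10) + 2889) + (578 - 838)/(m + 750) = (-12 + 2889) + (578 - 838)/(103/899 + 750) = 2877 - 260/674353/899 = 2877 - 260*899/674353 = 2877 - 233740/674353 = 1939879841/674353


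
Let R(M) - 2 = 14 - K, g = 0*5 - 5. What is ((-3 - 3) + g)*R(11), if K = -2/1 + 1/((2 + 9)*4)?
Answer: -791/4 ≈ -197.75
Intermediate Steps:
K = -87/44 (K = -2*1 + (¼)/11 = -2 + (1/11)*(¼) = -2 + 1/44 = -87/44 ≈ -1.9773)
g = -5 (g = 0 - 5 = -5)
R(M) = 791/44 (R(M) = 2 + (14 - 1*(-87/44)) = 2 + (14 + 87/44) = 2 + 703/44 = 791/44)
((-3 - 3) + g)*R(11) = ((-3 - 3) - 5)*(791/44) = (-6 - 5)*(791/44) = -11*791/44 = -791/4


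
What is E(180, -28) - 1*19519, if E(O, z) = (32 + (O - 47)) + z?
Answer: -19382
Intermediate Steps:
E(O, z) = -15 + O + z (E(O, z) = (32 + (-47 + O)) + z = (-15 + O) + z = -15 + O + z)
E(180, -28) - 1*19519 = (-15 + 180 - 28) - 1*19519 = 137 - 19519 = -19382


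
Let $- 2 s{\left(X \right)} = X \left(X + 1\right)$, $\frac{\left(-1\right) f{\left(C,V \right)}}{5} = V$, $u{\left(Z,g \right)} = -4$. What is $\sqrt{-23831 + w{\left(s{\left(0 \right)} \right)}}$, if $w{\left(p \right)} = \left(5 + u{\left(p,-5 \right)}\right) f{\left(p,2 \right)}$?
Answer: $3 i \sqrt{2649} \approx 154.41 i$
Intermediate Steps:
$f{\left(C,V \right)} = - 5 V$
$s{\left(X \right)} = - \frac{X \left(1 + X\right)}{2}$ ($s{\left(X \right)} = - \frac{X \left(X + 1\right)}{2} = - \frac{X \left(1 + X\right)}{2}$)
$w{\left(p \right)} = -10$ ($w{\left(p \right)} = \left(5 - 4\right) \left(\left(-5\right) 2\right) = 1 \left(-10\right) = -10$)
$\sqrt{-23831 + w{\left(s{\left(0 \right)} \right)}} = \sqrt{-23831 - 10} = \sqrt{-23841} = 3 i \sqrt{2649}$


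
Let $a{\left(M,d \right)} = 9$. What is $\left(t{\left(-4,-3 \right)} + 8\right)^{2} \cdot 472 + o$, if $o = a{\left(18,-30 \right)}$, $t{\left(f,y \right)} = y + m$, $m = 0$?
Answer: $11809$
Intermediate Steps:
$t{\left(f,y \right)} = y$ ($t{\left(f,y \right)} = y + 0 = y$)
$o = 9$
$\left(t{\left(-4,-3 \right)} + 8\right)^{2} \cdot 472 + o = \left(-3 + 8\right)^{2} \cdot 472 + 9 = 5^{2} \cdot 472 + 9 = 25 \cdot 472 + 9 = 11800 + 9 = 11809$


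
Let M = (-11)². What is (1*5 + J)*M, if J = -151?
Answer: -17666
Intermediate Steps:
M = 121
(1*5 + J)*M = (1*5 - 151)*121 = (5 - 151)*121 = -146*121 = -17666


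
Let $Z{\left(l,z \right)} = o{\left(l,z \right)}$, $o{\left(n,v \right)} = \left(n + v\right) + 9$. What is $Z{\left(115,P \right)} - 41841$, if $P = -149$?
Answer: $-41866$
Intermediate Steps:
$o{\left(n,v \right)} = 9 + n + v$
$Z{\left(l,z \right)} = 9 + l + z$
$Z{\left(115,P \right)} - 41841 = \left(9 + 115 - 149\right) - 41841 = -25 - 41841 = -41866$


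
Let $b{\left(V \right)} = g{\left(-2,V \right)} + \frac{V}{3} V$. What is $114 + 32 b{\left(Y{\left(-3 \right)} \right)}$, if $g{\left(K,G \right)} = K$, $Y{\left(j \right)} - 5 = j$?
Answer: $\frac{278}{3} \approx 92.667$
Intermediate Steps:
$Y{\left(j \right)} = 5 + j$
$b{\left(V \right)} = -2 + \frac{V^{2}}{3}$ ($b{\left(V \right)} = -2 + \frac{V}{3} V = -2 + \frac{V^{2}}{3}$)
$114 + 32 b{\left(Y{\left(-3 \right)} \right)} = 114 + 32 \left(-2 + \frac{\left(5 - 3\right)^{2}}{3}\right) = 114 + 32 \left(-2 + \frac{2^{2}}{3}\right) = 114 + 32 \left(-2 + \frac{1}{3} \cdot 4\right) = 114 + 32 \left(-2 + \frac{4}{3}\right) = 114 + 32 \left(- \frac{2}{3}\right) = 114 - \frac{64}{3} = \frac{278}{3}$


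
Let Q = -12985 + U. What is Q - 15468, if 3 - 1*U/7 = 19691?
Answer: -166269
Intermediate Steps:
U = -137816 (U = 21 - 7*19691 = 21 - 137837 = -137816)
Q = -150801 (Q = -12985 - 137816 = -150801)
Q - 15468 = -150801 - 15468 = -166269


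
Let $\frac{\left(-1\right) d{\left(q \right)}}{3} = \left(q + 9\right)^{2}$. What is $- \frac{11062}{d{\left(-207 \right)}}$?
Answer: $\frac{5531}{58806} \approx 0.094055$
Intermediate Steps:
$d{\left(q \right)} = - 3 \left(9 + q\right)^{2}$ ($d{\left(q \right)} = - 3 \left(q + 9\right)^{2} = - 3 \left(9 + q\right)^{2}$)
$- \frac{11062}{d{\left(-207 \right)}} = - \frac{11062}{\left(-3\right) \left(9 - 207\right)^{2}} = - \frac{11062}{\left(-3\right) \left(-198\right)^{2}} = - \frac{11062}{\left(-3\right) 39204} = - \frac{11062}{-117612} = \left(-11062\right) \left(- \frac{1}{117612}\right) = \frac{5531}{58806}$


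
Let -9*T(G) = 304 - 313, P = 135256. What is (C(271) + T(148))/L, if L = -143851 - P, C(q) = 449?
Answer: -450/279107 ≈ -0.0016123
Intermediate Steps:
T(G) = 1 (T(G) = -(304 - 313)/9 = -1/9*(-9) = 1)
L = -279107 (L = -143851 - 1*135256 = -143851 - 135256 = -279107)
(C(271) + T(148))/L = (449 + 1)/(-279107) = 450*(-1/279107) = -450/279107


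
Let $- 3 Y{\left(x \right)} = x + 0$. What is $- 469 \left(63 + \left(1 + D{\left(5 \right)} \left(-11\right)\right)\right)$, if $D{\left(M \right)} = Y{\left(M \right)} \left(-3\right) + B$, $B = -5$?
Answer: $-30016$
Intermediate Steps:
$Y{\left(x \right)} = - \frac{x}{3}$ ($Y{\left(x \right)} = - \frac{x + 0}{3} = - \frac{x}{3}$)
$D{\left(M \right)} = -5 + M$ ($D{\left(M \right)} = - \frac{M}{3} \left(-3\right) - 5 = M - 5 = -5 + M$)
$- 469 \left(63 + \left(1 + D{\left(5 \right)} \left(-11\right)\right)\right) = - 469 \left(63 + \left(1 + \left(-5 + 5\right) \left(-11\right)\right)\right) = - 469 \left(63 + \left(1 + 0 \left(-11\right)\right)\right) = - 469 \left(63 + \left(1 + 0\right)\right) = - 469 \left(63 + 1\right) = \left(-469\right) 64 = -30016$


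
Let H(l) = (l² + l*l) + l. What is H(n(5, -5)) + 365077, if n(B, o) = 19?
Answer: 365818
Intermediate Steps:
H(l) = l + 2*l² (H(l) = (l² + l²) + l = 2*l² + l = l + 2*l²)
H(n(5, -5)) + 365077 = 19*(1 + 2*19) + 365077 = 19*(1 + 38) + 365077 = 19*39 + 365077 = 741 + 365077 = 365818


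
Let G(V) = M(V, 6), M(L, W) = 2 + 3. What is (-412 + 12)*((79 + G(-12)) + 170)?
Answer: -101600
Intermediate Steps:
M(L, W) = 5
G(V) = 5
(-412 + 12)*((79 + G(-12)) + 170) = (-412 + 12)*((79 + 5) + 170) = -400*(84 + 170) = -400*254 = -101600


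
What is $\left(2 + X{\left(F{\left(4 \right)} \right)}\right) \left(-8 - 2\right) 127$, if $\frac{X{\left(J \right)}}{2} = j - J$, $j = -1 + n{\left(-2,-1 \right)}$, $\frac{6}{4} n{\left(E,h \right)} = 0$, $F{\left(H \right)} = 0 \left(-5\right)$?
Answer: $0$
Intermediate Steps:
$F{\left(H \right)} = 0$
$n{\left(E,h \right)} = 0$ ($n{\left(E,h \right)} = \frac{2}{3} \cdot 0 = 0$)
$j = -1$ ($j = -1 + 0 = -1$)
$X{\left(J \right)} = -2 - 2 J$ ($X{\left(J \right)} = 2 \left(-1 - J\right) = -2 - 2 J$)
$\left(2 + X{\left(F{\left(4 \right)} \right)}\right) \left(-8 - 2\right) 127 = \left(2 - 2\right) \left(-8 - 2\right) 127 = \left(2 + \left(-2 + 0\right)\right) \left(-10\right) 127 = \left(2 - 2\right) \left(-10\right) 127 = 0 \left(-10\right) 127 = 0 \cdot 127 = 0$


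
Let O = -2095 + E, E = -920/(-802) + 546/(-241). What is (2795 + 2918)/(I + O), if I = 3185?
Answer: 552110033/105230604 ≈ 5.2467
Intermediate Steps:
E = -108086/96641 (E = -920*(-1/802) + 546*(-1/241) = 460/401 - 546/241 = -108086/96641 ≈ -1.1184)
O = -202570981/96641 (O = -2095 - 108086/96641 = -202570981/96641 ≈ -2096.1)
(2795 + 2918)/(I + O) = (2795 + 2918)/(3185 - 202570981/96641) = 5713/(105230604/96641) = 5713*(96641/105230604) = 552110033/105230604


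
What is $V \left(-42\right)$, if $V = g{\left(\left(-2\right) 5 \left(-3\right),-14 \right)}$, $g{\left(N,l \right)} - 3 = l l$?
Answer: $-8358$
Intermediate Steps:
$g{\left(N,l \right)} = 3 + l^{2}$ ($g{\left(N,l \right)} = 3 + l l = 3 + l^{2}$)
$V = 199$ ($V = 3 + \left(-14\right)^{2} = 3 + 196 = 199$)
$V \left(-42\right) = 199 \left(-42\right) = -8358$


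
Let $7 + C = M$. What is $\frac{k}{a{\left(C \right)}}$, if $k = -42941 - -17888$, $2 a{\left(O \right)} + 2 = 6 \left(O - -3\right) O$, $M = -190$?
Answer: $- \frac{3579}{16379} \approx -0.21851$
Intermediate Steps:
$C = -197$ ($C = -7 - 190 = -197$)
$a{\left(O \right)} = -1 + \frac{O \left(18 + 6 O\right)}{2}$ ($a{\left(O \right)} = -1 + \frac{6 \left(O - -3\right) O}{2} = -1 + \frac{6 \left(O + 3\right) O}{2} = -1 + \frac{6 \left(3 + O\right) O}{2} = -1 + \frac{\left(18 + 6 O\right) O}{2} = -1 + \frac{O \left(18 + 6 O\right)}{2}$)
$k = -25053$ ($k = -42941 + 17888 = -25053$)
$\frac{k}{a{\left(C \right)}} = - \frac{25053}{-1 + 3 \left(-197\right)^{2} + 9 \left(-197\right)} = - \frac{25053}{-1 + 3 \cdot 38809 - 1773} = - \frac{25053}{-1 + 116427 - 1773} = - \frac{25053}{114653} = \left(-25053\right) \frac{1}{114653} = - \frac{3579}{16379}$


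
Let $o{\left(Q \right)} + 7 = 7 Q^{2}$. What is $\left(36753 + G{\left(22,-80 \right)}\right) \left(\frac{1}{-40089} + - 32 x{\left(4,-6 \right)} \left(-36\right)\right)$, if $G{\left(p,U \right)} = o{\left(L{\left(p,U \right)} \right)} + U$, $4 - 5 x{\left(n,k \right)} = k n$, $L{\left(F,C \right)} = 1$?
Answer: $\frac{6774607371181}{28635} \approx 2.3658 \cdot 10^{8}$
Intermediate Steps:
$x{\left(n,k \right)} = \frac{4}{5} - \frac{k n}{5}$
$o{\left(Q \right)} = -7 + 7 Q^{2}$
$G{\left(p,U \right)} = U$ ($G{\left(p,U \right)} = \left(-7 + 7 \cdot 1^{2}\right) + U = \left(-7 + 7 \cdot 1\right) + U = \left(-7 + 7\right) + U = 0 + U = U$)
$\left(36753 + G{\left(22,-80 \right)}\right) \left(\frac{1}{-40089} + - 32 x{\left(4,-6 \right)} \left(-36\right)\right) = \left(36753 - 80\right) \left(\frac{1}{-40089} + - 32 \left(\frac{4}{5} - \left(- \frac{6}{5}\right) 4\right) \left(-36\right)\right) = 36673 \left(- \frac{1}{40089} + - 32 \left(\frac{4}{5} + \frac{24}{5}\right) \left(-36\right)\right) = 36673 \left(- \frac{1}{40089} + \left(-32\right) \frac{28}{5} \left(-36\right)\right) = 36673 \left(- \frac{1}{40089} - - \frac{32256}{5}\right) = 36673 \left(- \frac{1}{40089} + \frac{32256}{5}\right) = 36673 \cdot \frac{1293110779}{200445} = \frac{6774607371181}{28635}$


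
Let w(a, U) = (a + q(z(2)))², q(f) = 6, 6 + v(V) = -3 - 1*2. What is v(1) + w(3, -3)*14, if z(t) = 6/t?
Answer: 1123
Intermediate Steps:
v(V) = -11 (v(V) = -6 + (-3 - 1*2) = -6 + (-3 - 2) = -6 - 5 = -11)
w(a, U) = (6 + a)² (w(a, U) = (a + 6)² = (6 + a)²)
v(1) + w(3, -3)*14 = -11 + (6 + 3)²*14 = -11 + 9²*14 = -11 + 81*14 = -11 + 1134 = 1123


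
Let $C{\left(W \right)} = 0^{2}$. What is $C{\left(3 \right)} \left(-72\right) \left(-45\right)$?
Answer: $0$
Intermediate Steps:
$C{\left(W \right)} = 0$
$C{\left(3 \right)} \left(-72\right) \left(-45\right) = 0 \left(-72\right) \left(-45\right) = 0 \left(-45\right) = 0$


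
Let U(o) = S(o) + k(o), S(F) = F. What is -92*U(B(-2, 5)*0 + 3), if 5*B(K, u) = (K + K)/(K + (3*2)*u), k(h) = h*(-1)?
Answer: 0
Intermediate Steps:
k(h) = -h
B(K, u) = 2*K/(5*(K + 6*u)) (B(K, u) = ((K + K)/(K + (3*2)*u))/5 = ((2*K)/(K + 6*u))/5 = (2*K/(K + 6*u))/5 = 2*K/(5*(K + 6*u)))
U(o) = 0 (U(o) = o - o = 0)
-92*U(B(-2, 5)*0 + 3) = -92*0 = 0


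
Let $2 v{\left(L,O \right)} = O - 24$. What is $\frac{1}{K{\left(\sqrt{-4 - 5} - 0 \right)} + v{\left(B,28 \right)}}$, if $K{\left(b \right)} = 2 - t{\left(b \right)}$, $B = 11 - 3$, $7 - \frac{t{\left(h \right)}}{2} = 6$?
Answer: $\frac{1}{2} \approx 0.5$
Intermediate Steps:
$t{\left(h \right)} = 2$ ($t{\left(h \right)} = 14 - 12 = 2$)
$B = 8$ ($B = 11 - 3 = 8$)
$v{\left(L,O \right)} = -12 + \frac{O}{2}$ ($v{\left(L,O \right)} = \frac{O - 24}{2} = \frac{-24 + O}{2} = -12 + \frac{O}{2}$)
$K{\left(b \right)} = 0$ ($K{\left(b \right)} = 2 - 2 = 0$)
$\frac{1}{K{\left(\sqrt{-4 - 5} - 0 \right)} + v{\left(B,28 \right)}} = \frac{1}{0 + \left(-12 + \frac{1}{2} \cdot 28\right)} = \frac{1}{0 + \left(-12 + 14\right)} = \frac{1}{0 + 2} = \frac{1}{2}$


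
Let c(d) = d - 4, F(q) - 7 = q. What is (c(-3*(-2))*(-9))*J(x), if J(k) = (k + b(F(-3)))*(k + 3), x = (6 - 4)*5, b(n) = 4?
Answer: -3276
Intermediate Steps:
F(q) = 7 + q
c(d) = -4 + d
x = 10 (x = 2*5 = 10)
J(k) = (3 + k)*(4 + k) (J(k) = (k + 4)*(k + 3) = (4 + k)*(3 + k) = (3 + k)*(4 + k))
(c(-3*(-2))*(-9))*J(x) = ((-4 - 3*(-2))*(-9))*(12 + 10² + 7*10) = ((-4 + 6)*(-9))*(12 + 100 + 70) = (2*(-9))*182 = -18*182 = -3276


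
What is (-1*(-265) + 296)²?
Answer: 314721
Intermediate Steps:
(-1*(-265) + 296)² = (265 + 296)² = 561² = 314721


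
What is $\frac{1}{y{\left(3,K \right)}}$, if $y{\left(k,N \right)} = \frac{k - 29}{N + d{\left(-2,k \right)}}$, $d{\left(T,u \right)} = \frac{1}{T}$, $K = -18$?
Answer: $\frac{37}{52} \approx 0.71154$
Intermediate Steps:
$y{\left(k,N \right)} = \frac{-29 + k}{- \frac{1}{2} + N}$ ($y{\left(k,N \right)} = \frac{k - 29}{N + \frac{1}{-2}} = \frac{-29 + k}{N - \frac{1}{2}} = \frac{-29 + k}{- \frac{1}{2} + N}$)
$\frac{1}{y{\left(3,K \right)}} = \frac{1}{2 \frac{1}{-1 + 2 \left(-18\right)} \left(-29 + 3\right)} = \frac{1}{2 \frac{1}{-1 - 36} \left(-26\right)} = \frac{1}{2 \frac{1}{-37} \left(-26\right)} = \frac{1}{2 \left(- \frac{1}{37}\right) \left(-26\right)} = \frac{1}{\frac{52}{37}} = \frac{37}{52}$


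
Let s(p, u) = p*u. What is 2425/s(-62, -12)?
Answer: 2425/744 ≈ 3.2594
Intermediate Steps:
2425/s(-62, -12) = 2425/((-62*(-12))) = 2425/744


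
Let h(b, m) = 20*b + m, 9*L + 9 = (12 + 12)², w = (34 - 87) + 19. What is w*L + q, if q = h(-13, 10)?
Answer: -2392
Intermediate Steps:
w = -34 (w = -53 + 19 = -34)
L = 63 (L = -1 + (12 + 12)²/9 = -1 + (⅑)*24² = -1 + (⅑)*576 = -1 + 64 = 63)
h(b, m) = m + 20*b
q = -250 (q = 10 + 20*(-13) = 10 - 260 = -250)
w*L + q = -34*63 - 250 = -2142 - 250 = -2392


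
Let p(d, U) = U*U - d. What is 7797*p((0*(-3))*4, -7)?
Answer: 382053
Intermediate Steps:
p(d, U) = U² - d
7797*p((0*(-3))*4, -7) = 7797*((-7)² - 0*(-3)*4) = 7797*(49 - 0*4) = 7797*(49 - 1*0) = 7797*(49 + 0) = 7797*49 = 382053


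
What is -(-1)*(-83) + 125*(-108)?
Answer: -13583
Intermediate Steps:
-(-1)*(-83) + 125*(-108) = -1*83 - 13500 = -83 - 13500 = -13583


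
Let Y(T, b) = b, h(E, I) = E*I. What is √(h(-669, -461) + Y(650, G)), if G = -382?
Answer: √308027 ≈ 555.00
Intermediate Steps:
√(h(-669, -461) + Y(650, G)) = √(-669*(-461) - 382) = √(308409 - 382) = √308027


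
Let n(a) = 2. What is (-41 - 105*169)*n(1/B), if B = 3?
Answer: -35572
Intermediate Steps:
(-41 - 105*169)*n(1/B) = (-41 - 105*169)*2 = (-41 - 17745)*2 = -17786*2 = -35572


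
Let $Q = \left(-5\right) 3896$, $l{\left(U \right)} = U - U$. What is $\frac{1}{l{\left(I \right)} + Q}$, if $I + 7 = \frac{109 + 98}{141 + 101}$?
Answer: $- \frac{1}{19480} \approx -5.1335 \cdot 10^{-5}$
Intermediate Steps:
$I = - \frac{1487}{242}$ ($I = -7 + \frac{109 + 98}{141 + 101} = -7 + \frac{207}{242} = - \frac{1487}{242} \approx -6.1446$)
$l{\left(U \right)} = 0$
$Q = -19480$
$\frac{1}{l{\left(I \right)} + Q} = \frac{1}{0 - 19480} = \frac{1}{-19480} = - \frac{1}{19480}$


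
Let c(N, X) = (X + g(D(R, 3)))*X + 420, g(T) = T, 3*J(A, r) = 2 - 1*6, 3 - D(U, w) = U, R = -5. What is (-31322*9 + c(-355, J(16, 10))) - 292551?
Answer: -5166341/9 ≈ -5.7404e+5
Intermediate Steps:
D(U, w) = 3 - U
J(A, r) = -4/3 (J(A, r) = (2 - 1*6)/3 = (2 - 6)/3 = (⅓)*(-4) = -4/3)
c(N, X) = 420 + X*(8 + X) (c(N, X) = (X + (3 - 1*(-5)))*X + 420 = (X + (3 + 5))*X + 420 = (X + 8)*X + 420 = (8 + X)*X + 420 = X*(8 + X) + 420 = 420 + X*(8 + X))
(-31322*9 + c(-355, J(16, 10))) - 292551 = (-31322*9 + (420 + (-4/3)² + 8*(-4/3))) - 292551 = (-281898 + (420 + 16/9 - 32/3)) - 292551 = (-281898 + 3700/9) - 292551 = -2533382/9 - 292551 = -5166341/9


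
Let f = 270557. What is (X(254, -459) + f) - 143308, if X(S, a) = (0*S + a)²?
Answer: 337930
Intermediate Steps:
X(S, a) = a² (X(S, a) = (0 + a)² = a²)
(X(254, -459) + f) - 143308 = ((-459)² + 270557) - 143308 = (210681 + 270557) - 143308 = 481238 - 143308 = 337930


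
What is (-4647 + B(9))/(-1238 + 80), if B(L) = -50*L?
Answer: 1699/386 ≈ 4.4016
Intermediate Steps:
(-4647 + B(9))/(-1238 + 80) = (-4647 - 50*9)/(-1238 + 80) = (-4647 - 450)/(-1158) = -5097*(-1/1158) = 1699/386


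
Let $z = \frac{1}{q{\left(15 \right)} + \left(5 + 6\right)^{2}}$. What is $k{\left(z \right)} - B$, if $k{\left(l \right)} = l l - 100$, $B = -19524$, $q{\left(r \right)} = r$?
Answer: $\frac{359266305}{18496} \approx 19424.0$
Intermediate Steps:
$z = \frac{1}{136}$ ($z = \frac{1}{15 + \left(5 + 6\right)^{2}} = \frac{1}{15 + 11^{2}} = \frac{1}{15 + 121} = \frac{1}{136} \approx 0.0073529$)
$k{\left(l \right)} = -100 + l^{2}$ ($k{\left(l \right)} = l^{2} - 100 = -100 + l^{2}$)
$k{\left(z \right)} - B = \left(-100 + \left(\frac{1}{136}\right)^{2}\right) - -19524 = \left(-100 + \frac{1}{18496}\right) + 19524 = - \frac{1849599}{18496} + 19524 = \frac{359266305}{18496}$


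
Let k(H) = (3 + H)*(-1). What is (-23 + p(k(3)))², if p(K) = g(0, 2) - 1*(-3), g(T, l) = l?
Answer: 324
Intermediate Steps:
k(H) = -3 - H
p(K) = 5 (p(K) = 2 - 1*(-3) = 2 + 3 = 5)
(-23 + p(k(3)))² = (-23 + 5)² = (-18)² = 324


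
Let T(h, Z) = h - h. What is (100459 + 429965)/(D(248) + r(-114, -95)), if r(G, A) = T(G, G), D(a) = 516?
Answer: 44202/43 ≈ 1028.0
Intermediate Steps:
T(h, Z) = 0
r(G, A) = 0
(100459 + 429965)/(D(248) + r(-114, -95)) = (100459 + 429965)/(516 + 0) = 530424/516 = 530424*(1/516) = 44202/43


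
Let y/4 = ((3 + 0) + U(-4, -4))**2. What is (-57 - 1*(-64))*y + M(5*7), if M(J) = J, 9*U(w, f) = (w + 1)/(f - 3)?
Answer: 18589/63 ≈ 295.06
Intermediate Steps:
U(w, f) = (1 + w)/(9*(-3 + f)) (U(w, f) = ((w + 1)/(f - 3))/9 = ((1 + w)/(-3 + f))/9 = (1 + w)/(9*(-3 + f)))
y = 16384/441 (y = 4*((3 + 0) + (1 - 4)/(9*(-3 - 4)))**2 = 4*(3 + (1/9)*(-3)/(-7))**2 = 4*(3 + (1/9)*(-1/7)*(-3))**2 = 4*(3 + 1/21)**2 = 4*(64/21)**2 = 4*(4096/441) = 16384/441 ≈ 37.152)
(-57 - 1*(-64))*y + M(5*7) = (-57 - 1*(-64))*(16384/441) + 5*7 = (-57 + 64)*(16384/441) + 35 = 7*(16384/441) + 35 = 16384/63 + 35 = 18589/63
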